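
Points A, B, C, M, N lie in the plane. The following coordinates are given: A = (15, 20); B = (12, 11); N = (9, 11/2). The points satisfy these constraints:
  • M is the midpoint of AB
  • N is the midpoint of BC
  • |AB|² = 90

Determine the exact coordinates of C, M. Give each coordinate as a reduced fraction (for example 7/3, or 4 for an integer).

C = (6, 0)
M = (27/2, 31/2)

1. M_x = 27/2  [2·M = A+B = (15, 20)+(12, 11)]
2. M_y = 31/2  [2·M = A+B = (15, 20)+(12, 11)]
   so M = (27/2, 31/2)
3. C_x = 6  [C = 2·N−B = 2·(9, 11/2)−(12, 11)]
4. C_y = 0  [C = 2·N−B = 2·(9, 11/2)−(12, 11)]
   so C = (6, 0)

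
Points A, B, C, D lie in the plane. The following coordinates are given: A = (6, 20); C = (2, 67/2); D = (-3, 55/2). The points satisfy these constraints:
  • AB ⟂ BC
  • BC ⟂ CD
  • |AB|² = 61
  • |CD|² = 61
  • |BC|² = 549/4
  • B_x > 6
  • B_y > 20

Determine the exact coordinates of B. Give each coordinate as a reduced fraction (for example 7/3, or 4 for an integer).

1. B_x = 11  [[BC ⟂ CD ⇒ 5x+6y-211=0] ∩ [|B−(6, 20)|²=61]]
2. B_y = 26  [[BC ⟂ CD ⇒ 5x+6y-211=0] ∩ [|B−(6, 20)|²=61]]
   so B = (11, 26)

B = (11, 26)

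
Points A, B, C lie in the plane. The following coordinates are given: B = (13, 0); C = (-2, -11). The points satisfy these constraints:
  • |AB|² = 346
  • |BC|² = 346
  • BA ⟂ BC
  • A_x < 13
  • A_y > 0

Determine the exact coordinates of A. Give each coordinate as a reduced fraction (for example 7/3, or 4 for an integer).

1. A_x = 2  [[BA ⟂ BC ⇒ -15x-11y+195=0] ∩ [|A−(13, 0)|²=346]]
2. A_y = 15  [[BA ⟂ BC ⇒ -15x-11y+195=0] ∩ [|A−(13, 0)|²=346]]
   so A = (2, 15)

A = (2, 15)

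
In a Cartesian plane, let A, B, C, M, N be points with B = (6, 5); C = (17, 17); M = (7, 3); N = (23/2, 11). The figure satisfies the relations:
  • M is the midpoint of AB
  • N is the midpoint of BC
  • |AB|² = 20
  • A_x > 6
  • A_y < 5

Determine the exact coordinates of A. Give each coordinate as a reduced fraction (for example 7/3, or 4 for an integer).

A = (8, 1)

1. A_x = 8  [A = 2·M−B = 2·(7, 3)−(6, 5)]
2. A_y = 1  [A = 2·M−B = 2·(7, 3)−(6, 5)]
   so A = (8, 1)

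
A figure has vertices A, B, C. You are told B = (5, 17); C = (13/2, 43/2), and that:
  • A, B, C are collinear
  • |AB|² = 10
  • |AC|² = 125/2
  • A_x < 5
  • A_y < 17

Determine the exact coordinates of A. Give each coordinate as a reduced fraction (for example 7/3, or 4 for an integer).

1. A_x = 4  [[A, B, C are collinear ⇒ -9/2x+3/2y-3=0] ∩ [|A−(5, 17)|²=10]]
2. A_y = 14  [[A, B, C are collinear ⇒ -9/2x+3/2y-3=0] ∩ [|A−(5, 17)|²=10]]
   so A = (4, 14)

A = (4, 14)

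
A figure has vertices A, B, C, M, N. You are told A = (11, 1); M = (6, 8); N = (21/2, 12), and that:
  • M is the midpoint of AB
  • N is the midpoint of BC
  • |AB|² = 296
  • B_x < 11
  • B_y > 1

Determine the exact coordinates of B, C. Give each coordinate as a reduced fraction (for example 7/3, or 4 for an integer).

B = (1, 15)
C = (20, 9)

1. B_x = 1  [B = 2·M−A = 2·(6, 8)−(11, 1)]
2. B_y = 15  [B = 2·M−A = 2·(6, 8)−(11, 1)]
   so B = (1, 15)
3. C_x = 20  [C = 2·N−B = 2·(21/2, 12)−(1, 15)]
4. C_y = 9  [C = 2·N−B = 2·(21/2, 12)−(1, 15)]
   so C = (20, 9)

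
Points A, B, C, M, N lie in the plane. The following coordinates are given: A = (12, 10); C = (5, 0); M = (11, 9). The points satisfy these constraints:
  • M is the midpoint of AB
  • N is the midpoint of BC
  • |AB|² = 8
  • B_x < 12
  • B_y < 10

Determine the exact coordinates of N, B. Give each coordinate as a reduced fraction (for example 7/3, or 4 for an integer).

1. B_x = 10  [B = 2·M−A = 2·(11, 9)−(12, 10)]
2. B_y = 8  [B = 2·M−A = 2·(11, 9)−(12, 10)]
   so B = (10, 8)
3. N_x = 15/2  [2·N = B+C = (10, 8)+(5, 0)]
4. N_y = 4  [2·N = B+C = (10, 8)+(5, 0)]
   so N = (15/2, 4)

N = (15/2, 4)
B = (10, 8)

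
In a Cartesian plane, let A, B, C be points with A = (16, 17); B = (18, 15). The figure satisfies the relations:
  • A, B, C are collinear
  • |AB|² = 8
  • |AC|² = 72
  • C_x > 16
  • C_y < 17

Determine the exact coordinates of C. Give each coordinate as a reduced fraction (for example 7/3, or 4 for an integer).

1. C_x = 22  [[A, B, C are collinear ⇒ 2x+2y-66=0] ∩ [|C−(16, 17)|²=72]]
2. C_y = 11  [[A, B, C are collinear ⇒ 2x+2y-66=0] ∩ [|C−(16, 17)|²=72]]
   so C = (22, 11)

C = (22, 11)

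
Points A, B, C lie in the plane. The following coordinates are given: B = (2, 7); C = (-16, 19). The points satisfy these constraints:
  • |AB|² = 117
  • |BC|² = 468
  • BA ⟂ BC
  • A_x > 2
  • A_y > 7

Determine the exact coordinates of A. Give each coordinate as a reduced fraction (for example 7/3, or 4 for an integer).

1. A_x = 8  [[BA ⟂ BC ⇒ -18x+12y-48=0] ∩ [|A−(2, 7)|²=117]]
2. A_y = 16  [[BA ⟂ BC ⇒ -18x+12y-48=0] ∩ [|A−(2, 7)|²=117]]
   so A = (8, 16)

A = (8, 16)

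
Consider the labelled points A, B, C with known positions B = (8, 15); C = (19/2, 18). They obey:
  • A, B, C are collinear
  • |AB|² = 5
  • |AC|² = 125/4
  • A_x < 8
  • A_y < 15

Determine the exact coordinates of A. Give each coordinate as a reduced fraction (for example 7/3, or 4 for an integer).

1. A_x = 7  [[A, B, C are collinear ⇒ -3x+3/2y+3/2=0] ∩ [|A−(8, 15)|²=5]]
2. A_y = 13  [[A, B, C are collinear ⇒ -3x+3/2y+3/2=0] ∩ [|A−(8, 15)|²=5]]
   so A = (7, 13)

A = (7, 13)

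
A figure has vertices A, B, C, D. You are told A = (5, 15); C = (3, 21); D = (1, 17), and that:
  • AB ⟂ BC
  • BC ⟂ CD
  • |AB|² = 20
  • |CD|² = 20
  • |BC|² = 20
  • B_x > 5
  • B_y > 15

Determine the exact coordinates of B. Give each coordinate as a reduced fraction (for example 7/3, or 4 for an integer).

1. B_x = 7  [[BC ⟂ CD ⇒ 2x+4y-90=0] ∩ [|B−(5, 15)|²=20]]
2. B_y = 19  [[BC ⟂ CD ⇒ 2x+4y-90=0] ∩ [|B−(5, 15)|²=20]]
   so B = (7, 19)

B = (7, 19)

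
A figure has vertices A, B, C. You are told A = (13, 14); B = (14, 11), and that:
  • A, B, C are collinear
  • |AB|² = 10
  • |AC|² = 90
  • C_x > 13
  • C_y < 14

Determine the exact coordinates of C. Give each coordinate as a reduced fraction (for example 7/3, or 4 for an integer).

1. C_x = 16  [[A, B, C are collinear ⇒ 3x+1y-53=0] ∩ [|C−(13, 14)|²=90]]
2. C_y = 5  [[A, B, C are collinear ⇒ 3x+1y-53=0] ∩ [|C−(13, 14)|²=90]]
   so C = (16, 5)

C = (16, 5)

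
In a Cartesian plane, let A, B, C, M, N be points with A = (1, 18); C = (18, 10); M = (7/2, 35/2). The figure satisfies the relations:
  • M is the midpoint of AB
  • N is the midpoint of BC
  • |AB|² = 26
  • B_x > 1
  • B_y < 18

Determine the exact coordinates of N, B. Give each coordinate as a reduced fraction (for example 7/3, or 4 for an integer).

N = (12, 27/2)
B = (6, 17)

1. B_x = 6  [B = 2·M−A = 2·(7/2, 35/2)−(1, 18)]
2. B_y = 17  [B = 2·M−A = 2·(7/2, 35/2)−(1, 18)]
   so B = (6, 17)
3. N_x = 12  [2·N = B+C = (6, 17)+(18, 10)]
4. N_y = 27/2  [2·N = B+C = (6, 17)+(18, 10)]
   so N = (12, 27/2)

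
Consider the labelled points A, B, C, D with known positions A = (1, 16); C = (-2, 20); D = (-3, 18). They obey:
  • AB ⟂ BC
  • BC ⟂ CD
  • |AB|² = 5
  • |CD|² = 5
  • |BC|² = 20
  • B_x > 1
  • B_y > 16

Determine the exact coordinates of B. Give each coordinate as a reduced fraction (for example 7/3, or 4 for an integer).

B = (2, 18)

1. B_x = 2  [[BC ⟂ CD ⇒ 1x+2y-38=0] ∩ [|B−(1, 16)|²=5]]
2. B_y = 18  [[BC ⟂ CD ⇒ 1x+2y-38=0] ∩ [|B−(1, 16)|²=5]]
   so B = (2, 18)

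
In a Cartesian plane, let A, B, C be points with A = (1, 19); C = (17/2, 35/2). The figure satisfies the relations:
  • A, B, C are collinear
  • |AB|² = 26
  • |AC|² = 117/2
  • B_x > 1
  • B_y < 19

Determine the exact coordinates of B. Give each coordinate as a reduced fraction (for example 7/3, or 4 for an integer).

1. B_x = 6  [[A, B, C are collinear ⇒ -3/2x-15/2y+144=0] ∩ [|B−(1, 19)|²=26]]
2. B_y = 18  [[A, B, C are collinear ⇒ -3/2x-15/2y+144=0] ∩ [|B−(1, 19)|²=26]]
   so B = (6, 18)

B = (6, 18)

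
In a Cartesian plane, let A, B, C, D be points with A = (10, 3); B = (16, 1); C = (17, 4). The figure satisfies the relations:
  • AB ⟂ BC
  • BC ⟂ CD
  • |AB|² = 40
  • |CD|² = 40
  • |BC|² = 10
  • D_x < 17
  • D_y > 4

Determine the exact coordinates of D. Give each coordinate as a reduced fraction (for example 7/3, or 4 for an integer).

D = (11, 6)

1. D_x = 11  [[BC ⟂ CD ⇒ 1x+3y-29=0] ∩ [|D−(17, 4)|²=40]]
2. D_y = 6  [[BC ⟂ CD ⇒ 1x+3y-29=0] ∩ [|D−(17, 4)|²=40]]
   so D = (11, 6)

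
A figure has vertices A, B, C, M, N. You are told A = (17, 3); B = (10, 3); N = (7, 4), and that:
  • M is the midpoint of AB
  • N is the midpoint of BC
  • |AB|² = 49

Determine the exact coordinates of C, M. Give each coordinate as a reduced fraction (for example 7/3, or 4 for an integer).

1. M_x = 27/2  [2·M = A+B = (17, 3)+(10, 3)]
2. M_y = 3  [2·M = A+B = (17, 3)+(10, 3)]
   so M = (27/2, 3)
3. C_x = 4  [C = 2·N−B = 2·(7, 4)−(10, 3)]
4. C_y = 5  [C = 2·N−B = 2·(7, 4)−(10, 3)]
   so C = (4, 5)

C = (4, 5)
M = (27/2, 3)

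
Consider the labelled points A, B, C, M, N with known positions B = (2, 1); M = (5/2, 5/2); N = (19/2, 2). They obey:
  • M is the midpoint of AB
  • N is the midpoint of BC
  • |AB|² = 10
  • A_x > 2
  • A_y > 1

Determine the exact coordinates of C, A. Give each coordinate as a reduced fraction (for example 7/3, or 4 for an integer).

1. A_x = 3  [A = 2·M−B = 2·(5/2, 5/2)−(2, 1)]
2. A_y = 4  [A = 2·M−B = 2·(5/2, 5/2)−(2, 1)]
   so A = (3, 4)
3. C_x = 17  [C = 2·N−B = 2·(19/2, 2)−(2, 1)]
4. C_y = 3  [C = 2·N−B = 2·(19/2, 2)−(2, 1)]
   so C = (17, 3)

C = (17, 3)
A = (3, 4)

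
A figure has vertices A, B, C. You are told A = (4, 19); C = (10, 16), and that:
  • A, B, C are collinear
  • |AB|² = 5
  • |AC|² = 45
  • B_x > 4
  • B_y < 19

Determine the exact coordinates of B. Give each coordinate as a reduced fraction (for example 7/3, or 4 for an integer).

1. B_x = 6  [[A, B, C are collinear ⇒ -3x-6y+126=0] ∩ [|B−(4, 19)|²=5]]
2. B_y = 18  [[A, B, C are collinear ⇒ -3x-6y+126=0] ∩ [|B−(4, 19)|²=5]]
   so B = (6, 18)

B = (6, 18)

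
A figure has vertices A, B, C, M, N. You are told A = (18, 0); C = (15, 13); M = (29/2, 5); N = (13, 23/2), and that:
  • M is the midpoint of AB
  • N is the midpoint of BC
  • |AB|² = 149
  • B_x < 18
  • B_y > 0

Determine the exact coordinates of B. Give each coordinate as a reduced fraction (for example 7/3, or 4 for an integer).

1. B_x = 11  [B = 2·M−A = 2·(29/2, 5)−(18, 0)]
2. B_y = 10  [B = 2·M−A = 2·(29/2, 5)−(18, 0)]
   so B = (11, 10)

B = (11, 10)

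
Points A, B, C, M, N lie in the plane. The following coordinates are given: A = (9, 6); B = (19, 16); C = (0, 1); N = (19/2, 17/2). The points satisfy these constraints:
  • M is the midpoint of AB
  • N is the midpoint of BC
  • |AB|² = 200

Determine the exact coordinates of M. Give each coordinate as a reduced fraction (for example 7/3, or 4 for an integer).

1. M_x = 14  [2·M = A+B = (9, 6)+(19, 16)]
2. M_y = 11  [2·M = A+B = (9, 6)+(19, 16)]
   so M = (14, 11)

M = (14, 11)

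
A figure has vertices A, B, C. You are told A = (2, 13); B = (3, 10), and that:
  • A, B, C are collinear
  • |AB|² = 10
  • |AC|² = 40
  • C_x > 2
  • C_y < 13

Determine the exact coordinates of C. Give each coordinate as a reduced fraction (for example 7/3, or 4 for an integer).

1. C_x = 4  [[A, B, C are collinear ⇒ 3x+1y-19=0] ∩ [|C−(2, 13)|²=40]]
2. C_y = 7  [[A, B, C are collinear ⇒ 3x+1y-19=0] ∩ [|C−(2, 13)|²=40]]
   so C = (4, 7)

C = (4, 7)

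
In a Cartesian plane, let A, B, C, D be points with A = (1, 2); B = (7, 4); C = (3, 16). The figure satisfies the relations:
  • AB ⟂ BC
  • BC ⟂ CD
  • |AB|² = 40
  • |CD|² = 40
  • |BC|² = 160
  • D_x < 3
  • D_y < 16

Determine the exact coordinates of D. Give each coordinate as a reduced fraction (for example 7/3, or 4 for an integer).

1. D_x = -3  [[BC ⟂ CD ⇒ -4x+12y-180=0] ∩ [|D−(3, 16)|²=40]]
2. D_y = 14  [[BC ⟂ CD ⇒ -4x+12y-180=0] ∩ [|D−(3, 16)|²=40]]
   so D = (-3, 14)

D = (-3, 14)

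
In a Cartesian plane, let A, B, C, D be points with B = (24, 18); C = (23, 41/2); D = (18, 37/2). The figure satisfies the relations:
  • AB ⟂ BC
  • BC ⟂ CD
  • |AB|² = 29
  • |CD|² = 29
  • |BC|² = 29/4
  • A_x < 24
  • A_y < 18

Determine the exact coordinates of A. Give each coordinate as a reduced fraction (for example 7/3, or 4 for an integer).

1. A_x = 19  [[AB ⟂ BC ⇒ 1x-5/2y+21=0] ∩ [|A−(24, 18)|²=29]]
2. A_y = 16  [[AB ⟂ BC ⇒ 1x-5/2y+21=0] ∩ [|A−(24, 18)|²=29]]
   so A = (19, 16)

A = (19, 16)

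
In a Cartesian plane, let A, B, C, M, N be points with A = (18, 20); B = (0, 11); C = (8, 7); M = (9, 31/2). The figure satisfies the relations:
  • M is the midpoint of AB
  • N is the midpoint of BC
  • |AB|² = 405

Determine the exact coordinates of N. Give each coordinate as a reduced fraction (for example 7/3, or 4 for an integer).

N = (4, 9)

1. N_x = 4  [2·N = B+C = (0, 11)+(8, 7)]
2. N_y = 9  [2·N = B+C = (0, 11)+(8, 7)]
   so N = (4, 9)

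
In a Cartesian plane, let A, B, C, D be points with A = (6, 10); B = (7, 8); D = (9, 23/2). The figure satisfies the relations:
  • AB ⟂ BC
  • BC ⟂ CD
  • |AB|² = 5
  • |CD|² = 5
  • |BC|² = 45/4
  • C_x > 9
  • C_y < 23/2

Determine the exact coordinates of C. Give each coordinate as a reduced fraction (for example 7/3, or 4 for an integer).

C = (10, 19/2)

1. C_x = 10  [[AB ⟂ BC ⇒ 1x-2y+9=0] ∩ [|C−(9, 23/2)|²=5]]
2. C_y = 19/2  [[AB ⟂ BC ⇒ 1x-2y+9=0] ∩ [|C−(9, 23/2)|²=5]]
   so C = (10, 19/2)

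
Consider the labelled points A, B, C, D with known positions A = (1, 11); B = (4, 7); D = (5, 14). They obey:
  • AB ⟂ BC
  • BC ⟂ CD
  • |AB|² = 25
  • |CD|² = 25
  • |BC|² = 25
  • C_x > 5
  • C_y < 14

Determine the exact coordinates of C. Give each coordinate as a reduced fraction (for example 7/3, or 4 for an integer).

1. C_x = 8  [[AB ⟂ BC ⇒ 3x-4y+16=0] ∩ [|C−(5, 14)|²=25]]
2. C_y = 10  [[AB ⟂ BC ⇒ 3x-4y+16=0] ∩ [|C−(5, 14)|²=25]]
   so C = (8, 10)

C = (8, 10)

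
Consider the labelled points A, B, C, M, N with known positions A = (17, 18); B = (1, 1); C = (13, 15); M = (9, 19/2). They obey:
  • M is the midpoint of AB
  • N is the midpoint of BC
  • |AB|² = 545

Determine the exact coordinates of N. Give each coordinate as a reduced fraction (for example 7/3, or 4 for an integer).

N = (7, 8)

1. N_x = 7  [2·N = B+C = (1, 1)+(13, 15)]
2. N_y = 8  [2·N = B+C = (1, 1)+(13, 15)]
   so N = (7, 8)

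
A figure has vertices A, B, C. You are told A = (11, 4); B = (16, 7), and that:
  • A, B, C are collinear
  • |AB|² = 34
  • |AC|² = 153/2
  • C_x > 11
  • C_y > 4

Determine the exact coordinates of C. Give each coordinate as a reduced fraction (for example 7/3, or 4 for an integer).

1. C_x = 37/2  [[A, B, C are collinear ⇒ -3x+5y+13=0] ∩ [|C−(11, 4)|²=153/2]]
2. C_y = 17/2  [[A, B, C are collinear ⇒ -3x+5y+13=0] ∩ [|C−(11, 4)|²=153/2]]
   so C = (37/2, 17/2)

C = (37/2, 17/2)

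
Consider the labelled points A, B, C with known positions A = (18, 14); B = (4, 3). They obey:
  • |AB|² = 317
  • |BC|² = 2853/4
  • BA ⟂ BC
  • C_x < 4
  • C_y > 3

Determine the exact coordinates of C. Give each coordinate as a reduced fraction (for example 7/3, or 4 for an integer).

C = (-25/2, 24)

1. C_x = -25/2  [[BA ⟂ BC ⇒ 14x+11y-89=0] ∩ [|C−(4, 3)|²=2853/4]]
2. C_y = 24  [[BA ⟂ BC ⇒ 14x+11y-89=0] ∩ [|C−(4, 3)|²=2853/4]]
   so C = (-25/2, 24)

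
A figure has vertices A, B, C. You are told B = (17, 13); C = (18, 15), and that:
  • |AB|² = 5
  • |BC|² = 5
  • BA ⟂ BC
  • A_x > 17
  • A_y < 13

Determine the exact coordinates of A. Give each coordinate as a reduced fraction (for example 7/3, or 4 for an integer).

1. A_x = 19  [[BA ⟂ BC ⇒ 1x+2y-43=0] ∩ [|A−(17, 13)|²=5]]
2. A_y = 12  [[BA ⟂ BC ⇒ 1x+2y-43=0] ∩ [|A−(17, 13)|²=5]]
   so A = (19, 12)

A = (19, 12)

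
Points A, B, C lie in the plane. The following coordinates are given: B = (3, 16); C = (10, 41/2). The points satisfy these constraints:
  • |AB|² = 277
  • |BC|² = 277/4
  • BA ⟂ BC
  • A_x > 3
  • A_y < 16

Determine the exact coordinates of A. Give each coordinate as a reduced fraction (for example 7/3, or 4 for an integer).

A = (12, 2)

1. A_x = 12  [[BA ⟂ BC ⇒ 7x+9/2y-93=0] ∩ [|A−(3, 16)|²=277]]
2. A_y = 2  [[BA ⟂ BC ⇒ 7x+9/2y-93=0] ∩ [|A−(3, 16)|²=277]]
   so A = (12, 2)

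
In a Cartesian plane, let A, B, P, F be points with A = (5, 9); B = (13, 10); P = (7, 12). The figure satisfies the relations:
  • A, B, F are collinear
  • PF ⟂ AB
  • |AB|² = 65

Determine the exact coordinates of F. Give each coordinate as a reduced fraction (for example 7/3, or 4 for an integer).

F = (477/65, 604/65)

1. F_x = 477/65  [[A, B, F are collinear ⇒ -1x+8y-67=0] ∩ [PF ⟂ AB ⇒ 8x+1y-68=0]]
2. F_y = 604/65  [[A, B, F are collinear ⇒ -1x+8y-67=0] ∩ [PF ⟂ AB ⇒ 8x+1y-68=0]]
   so F = (477/65, 604/65)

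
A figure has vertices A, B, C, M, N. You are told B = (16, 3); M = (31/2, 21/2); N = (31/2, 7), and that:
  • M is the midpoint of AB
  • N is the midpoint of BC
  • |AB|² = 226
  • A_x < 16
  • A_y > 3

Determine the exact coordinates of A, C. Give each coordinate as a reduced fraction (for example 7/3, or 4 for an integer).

1. A_x = 15  [A = 2·M−B = 2·(31/2, 21/2)−(16, 3)]
2. A_y = 18  [A = 2·M−B = 2·(31/2, 21/2)−(16, 3)]
   so A = (15, 18)
3. C_x = 15  [C = 2·N−B = 2·(31/2, 7)−(16, 3)]
4. C_y = 11  [C = 2·N−B = 2·(31/2, 7)−(16, 3)]
   so C = (15, 11)

A = (15, 18)
C = (15, 11)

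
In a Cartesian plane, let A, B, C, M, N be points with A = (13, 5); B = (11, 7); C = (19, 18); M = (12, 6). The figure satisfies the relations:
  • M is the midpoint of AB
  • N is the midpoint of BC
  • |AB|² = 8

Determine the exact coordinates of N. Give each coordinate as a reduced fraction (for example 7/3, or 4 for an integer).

N = (15, 25/2)

1. N_x = 15  [2·N = B+C = (11, 7)+(19, 18)]
2. N_y = 25/2  [2·N = B+C = (11, 7)+(19, 18)]
   so N = (15, 25/2)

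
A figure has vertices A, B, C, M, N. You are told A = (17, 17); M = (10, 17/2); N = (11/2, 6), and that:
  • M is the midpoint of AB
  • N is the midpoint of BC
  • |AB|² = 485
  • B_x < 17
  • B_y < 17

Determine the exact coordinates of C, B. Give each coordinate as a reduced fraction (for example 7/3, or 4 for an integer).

C = (8, 12)
B = (3, 0)

1. B_x = 3  [B = 2·M−A = 2·(10, 17/2)−(17, 17)]
2. B_y = 0  [B = 2·M−A = 2·(10, 17/2)−(17, 17)]
   so B = (3, 0)
3. C_x = 8  [C = 2·N−B = 2·(11/2, 6)−(3, 0)]
4. C_y = 12  [C = 2·N−B = 2·(11/2, 6)−(3, 0)]
   so C = (8, 12)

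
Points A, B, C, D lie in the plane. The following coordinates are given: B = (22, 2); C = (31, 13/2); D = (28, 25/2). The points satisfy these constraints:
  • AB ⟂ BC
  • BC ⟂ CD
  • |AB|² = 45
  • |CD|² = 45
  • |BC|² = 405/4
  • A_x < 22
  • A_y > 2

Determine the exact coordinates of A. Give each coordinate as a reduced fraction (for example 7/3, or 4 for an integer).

A = (19, 8)

1. A_x = 19  [[AB ⟂ BC ⇒ -9x-9/2y+207=0] ∩ [|A−(22, 2)|²=45]]
2. A_y = 8  [[AB ⟂ BC ⇒ -9x-9/2y+207=0] ∩ [|A−(22, 2)|²=45]]
   so A = (19, 8)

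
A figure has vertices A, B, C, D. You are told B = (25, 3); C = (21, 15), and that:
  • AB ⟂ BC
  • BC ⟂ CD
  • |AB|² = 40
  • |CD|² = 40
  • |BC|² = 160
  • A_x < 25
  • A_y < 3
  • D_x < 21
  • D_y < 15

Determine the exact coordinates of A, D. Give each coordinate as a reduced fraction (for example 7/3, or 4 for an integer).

A = (19, 1)
D = (15, 13)

1. A_x = 19  [[AB ⟂ BC ⇒ 4x-12y-64=0] ∩ [|A−(25, 3)|²=40]]
2. A_y = 1  [[AB ⟂ BC ⇒ 4x-12y-64=0] ∩ [|A−(25, 3)|²=40]]
   so A = (19, 1)
3. D_x = 15  [[BC ⟂ CD ⇒ -4x+12y-96=0] ∩ [|D−(21, 15)|²=40]]
4. D_y = 13  [[BC ⟂ CD ⇒ -4x+12y-96=0] ∩ [|D−(21, 15)|²=40]]
   so D = (15, 13)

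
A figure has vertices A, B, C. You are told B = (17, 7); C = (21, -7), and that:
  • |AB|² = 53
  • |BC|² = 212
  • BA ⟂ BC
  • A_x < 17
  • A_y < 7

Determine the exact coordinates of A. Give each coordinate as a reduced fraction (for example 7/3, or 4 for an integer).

1. A_x = 10  [[BA ⟂ BC ⇒ 4x-14y+30=0] ∩ [|A−(17, 7)|²=53]]
2. A_y = 5  [[BA ⟂ BC ⇒ 4x-14y+30=0] ∩ [|A−(17, 7)|²=53]]
   so A = (10, 5)

A = (10, 5)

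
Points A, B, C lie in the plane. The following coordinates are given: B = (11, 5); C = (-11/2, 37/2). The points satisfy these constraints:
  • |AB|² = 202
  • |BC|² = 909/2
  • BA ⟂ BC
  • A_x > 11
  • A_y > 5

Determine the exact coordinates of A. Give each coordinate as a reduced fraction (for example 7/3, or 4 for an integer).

1. A_x = 20  [[BA ⟂ BC ⇒ -33/2x+27/2y+114=0] ∩ [|A−(11, 5)|²=202]]
2. A_y = 16  [[BA ⟂ BC ⇒ -33/2x+27/2y+114=0] ∩ [|A−(11, 5)|²=202]]
   so A = (20, 16)

A = (20, 16)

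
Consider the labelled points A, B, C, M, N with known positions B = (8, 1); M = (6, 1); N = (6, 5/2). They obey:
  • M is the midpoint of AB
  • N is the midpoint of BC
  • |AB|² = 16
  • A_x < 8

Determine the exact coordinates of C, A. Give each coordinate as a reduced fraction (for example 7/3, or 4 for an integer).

1. A_x = 4  [A = 2·M−B = 2·(6, 1)−(8, 1)]
2. A_y = 1  [A = 2·M−B = 2·(6, 1)−(8, 1)]
   so A = (4, 1)
3. C_x = 4  [C = 2·N−B = 2·(6, 5/2)−(8, 1)]
4. C_y = 4  [C = 2·N−B = 2·(6, 5/2)−(8, 1)]
   so C = (4, 4)

C = (4, 4)
A = (4, 1)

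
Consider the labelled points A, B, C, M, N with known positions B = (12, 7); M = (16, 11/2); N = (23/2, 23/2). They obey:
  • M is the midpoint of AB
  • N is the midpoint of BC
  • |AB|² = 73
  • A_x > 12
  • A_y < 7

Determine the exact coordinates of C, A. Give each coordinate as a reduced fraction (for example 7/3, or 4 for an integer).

1. A_x = 20  [A = 2·M−B = 2·(16, 11/2)−(12, 7)]
2. A_y = 4  [A = 2·M−B = 2·(16, 11/2)−(12, 7)]
   so A = (20, 4)
3. C_x = 11  [C = 2·N−B = 2·(23/2, 23/2)−(12, 7)]
4. C_y = 16  [C = 2·N−B = 2·(23/2, 23/2)−(12, 7)]
   so C = (11, 16)

C = (11, 16)
A = (20, 4)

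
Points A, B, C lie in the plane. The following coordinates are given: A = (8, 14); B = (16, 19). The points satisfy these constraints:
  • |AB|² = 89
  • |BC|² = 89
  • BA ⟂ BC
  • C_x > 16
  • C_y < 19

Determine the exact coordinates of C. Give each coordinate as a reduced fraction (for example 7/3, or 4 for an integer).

C = (21, 11)

1. C_x = 21  [[BA ⟂ BC ⇒ -8x-5y+223=0] ∩ [|C−(16, 19)|²=89]]
2. C_y = 11  [[BA ⟂ BC ⇒ -8x-5y+223=0] ∩ [|C−(16, 19)|²=89]]
   so C = (21, 11)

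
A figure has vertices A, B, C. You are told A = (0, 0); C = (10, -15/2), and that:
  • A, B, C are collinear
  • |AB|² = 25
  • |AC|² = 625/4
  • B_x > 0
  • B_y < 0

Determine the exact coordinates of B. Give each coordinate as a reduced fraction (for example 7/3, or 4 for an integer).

B = (4, -3)

1. B_x = 4  [[A, B, C are collinear ⇒ -15/2x-10y=0] ∩ [|B−(0, 0)|²=25]]
2. B_y = -3  [[A, B, C are collinear ⇒ -15/2x-10y=0] ∩ [|B−(0, 0)|²=25]]
   so B = (4, -3)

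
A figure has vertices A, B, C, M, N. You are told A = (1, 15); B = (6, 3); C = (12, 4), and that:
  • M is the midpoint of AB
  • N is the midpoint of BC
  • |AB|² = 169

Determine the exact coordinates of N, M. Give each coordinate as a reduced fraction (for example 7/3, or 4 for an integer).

1. M_x = 7/2  [2·M = A+B = (1, 15)+(6, 3)]
2. M_y = 9  [2·M = A+B = (1, 15)+(6, 3)]
   so M = (7/2, 9)
3. N_x = 9  [2·N = B+C = (6, 3)+(12, 4)]
4. N_y = 7/2  [2·N = B+C = (6, 3)+(12, 4)]
   so N = (9, 7/2)

N = (9, 7/2)
M = (7/2, 9)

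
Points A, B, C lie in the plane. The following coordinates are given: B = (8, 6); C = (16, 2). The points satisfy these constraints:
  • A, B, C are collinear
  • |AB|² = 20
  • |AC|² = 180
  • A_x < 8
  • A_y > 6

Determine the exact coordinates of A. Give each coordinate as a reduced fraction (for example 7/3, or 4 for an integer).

A = (4, 8)

1. A_x = 4  [[A, B, C are collinear ⇒ 4x+8y-80=0] ∩ [|A−(8, 6)|²=20]]
2. A_y = 8  [[A, B, C are collinear ⇒ 4x+8y-80=0] ∩ [|A−(8, 6)|²=20]]
   so A = (4, 8)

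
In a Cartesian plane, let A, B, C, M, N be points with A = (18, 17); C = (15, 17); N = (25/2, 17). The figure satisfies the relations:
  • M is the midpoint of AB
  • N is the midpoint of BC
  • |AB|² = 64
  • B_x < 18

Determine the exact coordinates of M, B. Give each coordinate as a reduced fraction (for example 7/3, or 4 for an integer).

1. B_x = 10  [B = 2·N−C = 2·(25/2, 17)−(15, 17)]
2. B_y = 17  [B = 2·N−C = 2·(25/2, 17)−(15, 17)]
   so B = (10, 17)
3. M_x = 14  [2·M = A+B = (18, 17)+(10, 17)]
4. M_y = 17  [2·M = A+B = (18, 17)+(10, 17)]
   so M = (14, 17)

M = (14, 17)
B = (10, 17)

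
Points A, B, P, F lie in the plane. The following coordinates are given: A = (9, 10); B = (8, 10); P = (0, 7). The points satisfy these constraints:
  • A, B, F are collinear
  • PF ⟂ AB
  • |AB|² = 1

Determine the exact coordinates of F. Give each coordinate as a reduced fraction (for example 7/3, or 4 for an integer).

F = (0, 10)

1. F_x = 0  [[A, B, F are collinear ⇒ -1y+10=0] ∩ [PF ⟂ AB ⇒ -1x=0]]
2. F_y = 10  [[A, B, F are collinear ⇒ -1y+10=0] ∩ [PF ⟂ AB ⇒ -1x=0]]
   so F = (0, 10)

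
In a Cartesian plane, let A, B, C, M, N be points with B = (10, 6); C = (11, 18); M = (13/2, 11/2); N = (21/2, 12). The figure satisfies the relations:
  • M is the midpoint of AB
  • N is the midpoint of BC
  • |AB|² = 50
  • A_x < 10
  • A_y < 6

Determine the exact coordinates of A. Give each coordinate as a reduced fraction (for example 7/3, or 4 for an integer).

A = (3, 5)

1. A_x = 3  [A = 2·M−B = 2·(13/2, 11/2)−(10, 6)]
2. A_y = 5  [A = 2·M−B = 2·(13/2, 11/2)−(10, 6)]
   so A = (3, 5)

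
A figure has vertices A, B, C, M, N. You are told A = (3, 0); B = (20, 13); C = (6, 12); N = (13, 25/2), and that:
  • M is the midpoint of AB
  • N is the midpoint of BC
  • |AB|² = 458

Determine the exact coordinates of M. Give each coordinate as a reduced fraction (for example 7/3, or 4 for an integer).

1. M_x = 23/2  [2·M = A+B = (3, 0)+(20, 13)]
2. M_y = 13/2  [2·M = A+B = (3, 0)+(20, 13)]
   so M = (23/2, 13/2)

M = (23/2, 13/2)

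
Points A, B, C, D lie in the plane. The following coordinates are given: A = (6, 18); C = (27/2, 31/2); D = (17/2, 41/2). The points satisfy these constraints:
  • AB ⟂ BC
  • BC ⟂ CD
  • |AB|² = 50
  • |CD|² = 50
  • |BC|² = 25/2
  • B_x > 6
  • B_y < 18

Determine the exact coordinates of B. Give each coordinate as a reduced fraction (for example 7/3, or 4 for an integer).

1. B_x = 11  [[BC ⟂ CD ⇒ 5x-5y+10=0] ∩ [|B−(6, 18)|²=50]]
2. B_y = 13  [[BC ⟂ CD ⇒ 5x-5y+10=0] ∩ [|B−(6, 18)|²=50]]
   so B = (11, 13)

B = (11, 13)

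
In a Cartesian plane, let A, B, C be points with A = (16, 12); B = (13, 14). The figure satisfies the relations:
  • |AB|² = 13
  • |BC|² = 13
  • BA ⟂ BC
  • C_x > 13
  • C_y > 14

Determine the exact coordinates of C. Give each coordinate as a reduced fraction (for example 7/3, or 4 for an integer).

C = (15, 17)

1. C_x = 15  [[BA ⟂ BC ⇒ 3x-2y-11=0] ∩ [|C−(13, 14)|²=13]]
2. C_y = 17  [[BA ⟂ BC ⇒ 3x-2y-11=0] ∩ [|C−(13, 14)|²=13]]
   so C = (15, 17)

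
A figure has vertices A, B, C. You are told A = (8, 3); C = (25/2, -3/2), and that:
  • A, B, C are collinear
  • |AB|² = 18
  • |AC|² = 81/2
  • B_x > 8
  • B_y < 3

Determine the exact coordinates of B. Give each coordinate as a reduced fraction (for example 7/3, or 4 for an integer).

1. B_x = 11  [[A, B, C are collinear ⇒ -9/2x-9/2y+99/2=0] ∩ [|B−(8, 3)|²=18]]
2. B_y = 0  [[A, B, C are collinear ⇒ -9/2x-9/2y+99/2=0] ∩ [|B−(8, 3)|²=18]]
   so B = (11, 0)

B = (11, 0)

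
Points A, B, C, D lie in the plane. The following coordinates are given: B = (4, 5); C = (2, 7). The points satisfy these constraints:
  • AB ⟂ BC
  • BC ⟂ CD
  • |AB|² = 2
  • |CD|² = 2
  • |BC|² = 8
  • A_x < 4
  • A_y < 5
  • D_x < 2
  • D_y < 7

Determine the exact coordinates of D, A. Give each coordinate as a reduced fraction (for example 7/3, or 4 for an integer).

D = (1, 6)
A = (3, 4)

1. D_x = 1  [[BC ⟂ CD ⇒ -2x+2y-10=0] ∩ [|D−(2, 7)|²=2]]
2. D_y = 6  [[BC ⟂ CD ⇒ -2x+2y-10=0] ∩ [|D−(2, 7)|²=2]]
   so D = (1, 6)
3. A_x = 3  [[AB ⟂ BC ⇒ 2x-2y+2=0] ∩ [|A−(4, 5)|²=2]]
4. A_y = 4  [[AB ⟂ BC ⇒ 2x-2y+2=0] ∩ [|A−(4, 5)|²=2]]
   so A = (3, 4)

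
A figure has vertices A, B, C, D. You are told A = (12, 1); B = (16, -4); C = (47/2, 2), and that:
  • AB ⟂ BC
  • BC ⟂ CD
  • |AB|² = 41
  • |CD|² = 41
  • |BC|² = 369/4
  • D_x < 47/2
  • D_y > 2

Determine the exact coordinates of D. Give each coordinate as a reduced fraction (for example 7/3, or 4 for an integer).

1. D_x = 39/2  [[BC ⟂ CD ⇒ 15/2x+6y-753/4=0] ∩ [|D−(47/2, 2)|²=41]]
2. D_y = 7  [[BC ⟂ CD ⇒ 15/2x+6y-753/4=0] ∩ [|D−(47/2, 2)|²=41]]
   so D = (39/2, 7)

D = (39/2, 7)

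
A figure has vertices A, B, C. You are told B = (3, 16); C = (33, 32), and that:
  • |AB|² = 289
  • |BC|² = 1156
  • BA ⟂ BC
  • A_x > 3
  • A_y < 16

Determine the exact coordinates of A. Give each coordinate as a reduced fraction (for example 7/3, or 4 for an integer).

A = (11, 1)

1. A_x = 11  [[BA ⟂ BC ⇒ 30x+16y-346=0] ∩ [|A−(3, 16)|²=289]]
2. A_y = 1  [[BA ⟂ BC ⇒ 30x+16y-346=0] ∩ [|A−(3, 16)|²=289]]
   so A = (11, 1)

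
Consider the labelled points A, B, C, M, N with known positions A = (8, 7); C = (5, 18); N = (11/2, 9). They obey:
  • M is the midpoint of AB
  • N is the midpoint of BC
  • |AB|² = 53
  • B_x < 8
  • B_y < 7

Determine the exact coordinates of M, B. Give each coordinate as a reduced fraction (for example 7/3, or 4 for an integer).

M = (7, 7/2)
B = (6, 0)

1. B_x = 6  [B = 2·N−C = 2·(11/2, 9)−(5, 18)]
2. B_y = 0  [B = 2·N−C = 2·(11/2, 9)−(5, 18)]
   so B = (6, 0)
3. M_x = 7  [2·M = A+B = (8, 7)+(6, 0)]
4. M_y = 7/2  [2·M = A+B = (8, 7)+(6, 0)]
   so M = (7, 7/2)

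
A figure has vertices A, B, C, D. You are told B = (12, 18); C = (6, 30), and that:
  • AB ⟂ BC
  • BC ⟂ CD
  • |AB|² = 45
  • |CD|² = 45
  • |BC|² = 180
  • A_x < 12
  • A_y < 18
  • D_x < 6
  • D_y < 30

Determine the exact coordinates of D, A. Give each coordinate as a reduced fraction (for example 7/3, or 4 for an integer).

D = (0, 27)
A = (6, 15)

1. D_x = 0  [[BC ⟂ CD ⇒ -6x+12y-324=0] ∩ [|D−(6, 30)|²=45]]
2. D_y = 27  [[BC ⟂ CD ⇒ -6x+12y-324=0] ∩ [|D−(6, 30)|²=45]]
   so D = (0, 27)
3. A_x = 6  [[AB ⟂ BC ⇒ 6x-12y+144=0] ∩ [|A−(12, 18)|²=45]]
4. A_y = 15  [[AB ⟂ BC ⇒ 6x-12y+144=0] ∩ [|A−(12, 18)|²=45]]
   so A = (6, 15)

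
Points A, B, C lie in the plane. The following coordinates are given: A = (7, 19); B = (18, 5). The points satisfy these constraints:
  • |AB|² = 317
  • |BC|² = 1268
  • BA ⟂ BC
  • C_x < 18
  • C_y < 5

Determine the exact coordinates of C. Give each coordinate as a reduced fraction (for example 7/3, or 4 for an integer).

C = (-10, -17)

1. C_x = -10  [[BA ⟂ BC ⇒ -11x+14y+128=0] ∩ [|C−(18, 5)|²=1268]]
2. C_y = -17  [[BA ⟂ BC ⇒ -11x+14y+128=0] ∩ [|C−(18, 5)|²=1268]]
   so C = (-10, -17)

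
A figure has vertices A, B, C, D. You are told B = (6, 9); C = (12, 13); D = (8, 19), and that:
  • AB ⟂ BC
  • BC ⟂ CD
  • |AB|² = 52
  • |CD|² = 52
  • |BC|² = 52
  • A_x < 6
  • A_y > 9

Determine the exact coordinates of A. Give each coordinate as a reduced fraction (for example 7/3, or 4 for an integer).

1. A_x = 2  [[AB ⟂ BC ⇒ -6x-4y+72=0] ∩ [|A−(6, 9)|²=52]]
2. A_y = 15  [[AB ⟂ BC ⇒ -6x-4y+72=0] ∩ [|A−(6, 9)|²=52]]
   so A = (2, 15)

A = (2, 15)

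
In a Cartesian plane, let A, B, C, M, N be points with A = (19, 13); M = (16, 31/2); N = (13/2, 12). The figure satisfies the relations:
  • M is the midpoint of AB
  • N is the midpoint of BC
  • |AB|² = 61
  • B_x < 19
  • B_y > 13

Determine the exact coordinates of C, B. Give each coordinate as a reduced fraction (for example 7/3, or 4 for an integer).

C = (0, 6)
B = (13, 18)

1. B_x = 13  [B = 2·M−A = 2·(16, 31/2)−(19, 13)]
2. B_y = 18  [B = 2·M−A = 2·(16, 31/2)−(19, 13)]
   so B = (13, 18)
3. C_x = 0  [C = 2·N−B = 2·(13/2, 12)−(13, 18)]
4. C_y = 6  [C = 2·N−B = 2·(13/2, 12)−(13, 18)]
   so C = (0, 6)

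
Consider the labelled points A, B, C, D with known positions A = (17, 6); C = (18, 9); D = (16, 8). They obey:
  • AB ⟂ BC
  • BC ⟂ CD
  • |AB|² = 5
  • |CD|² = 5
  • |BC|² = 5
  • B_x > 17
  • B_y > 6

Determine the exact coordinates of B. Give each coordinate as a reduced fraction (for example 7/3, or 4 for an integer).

1. B_x = 19  [[BC ⟂ CD ⇒ 2x+1y-45=0] ∩ [|B−(17, 6)|²=5]]
2. B_y = 7  [[BC ⟂ CD ⇒ 2x+1y-45=0] ∩ [|B−(17, 6)|²=5]]
   so B = (19, 7)

B = (19, 7)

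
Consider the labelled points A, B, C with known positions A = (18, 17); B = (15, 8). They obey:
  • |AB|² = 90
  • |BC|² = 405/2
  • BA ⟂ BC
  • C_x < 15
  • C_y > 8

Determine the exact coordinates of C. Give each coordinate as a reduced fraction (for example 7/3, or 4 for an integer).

1. C_x = 3/2  [[BA ⟂ BC ⇒ 3x+9y-117=0] ∩ [|C−(15, 8)|²=405/2]]
2. C_y = 25/2  [[BA ⟂ BC ⇒ 3x+9y-117=0] ∩ [|C−(15, 8)|²=405/2]]
   so C = (3/2, 25/2)

C = (3/2, 25/2)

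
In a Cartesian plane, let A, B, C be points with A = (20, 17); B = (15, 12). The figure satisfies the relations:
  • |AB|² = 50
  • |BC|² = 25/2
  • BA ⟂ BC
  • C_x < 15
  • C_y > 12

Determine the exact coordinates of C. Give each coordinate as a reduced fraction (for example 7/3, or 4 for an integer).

1. C_x = 25/2  [[BA ⟂ BC ⇒ 5x+5y-135=0] ∩ [|C−(15, 12)|²=25/2]]
2. C_y = 29/2  [[BA ⟂ BC ⇒ 5x+5y-135=0] ∩ [|C−(15, 12)|²=25/2]]
   so C = (25/2, 29/2)

C = (25/2, 29/2)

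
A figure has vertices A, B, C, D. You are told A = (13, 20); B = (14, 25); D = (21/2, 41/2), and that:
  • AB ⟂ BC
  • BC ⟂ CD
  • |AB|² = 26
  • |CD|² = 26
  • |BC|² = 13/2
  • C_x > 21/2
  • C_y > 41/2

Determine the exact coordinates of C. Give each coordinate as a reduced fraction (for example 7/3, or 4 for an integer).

C = (23/2, 51/2)

1. C_x = 23/2  [[AB ⟂ BC ⇒ 1x+5y-139=0] ∩ [|C−(21/2, 41/2)|²=26]]
2. C_y = 51/2  [[AB ⟂ BC ⇒ 1x+5y-139=0] ∩ [|C−(21/2, 41/2)|²=26]]
   so C = (23/2, 51/2)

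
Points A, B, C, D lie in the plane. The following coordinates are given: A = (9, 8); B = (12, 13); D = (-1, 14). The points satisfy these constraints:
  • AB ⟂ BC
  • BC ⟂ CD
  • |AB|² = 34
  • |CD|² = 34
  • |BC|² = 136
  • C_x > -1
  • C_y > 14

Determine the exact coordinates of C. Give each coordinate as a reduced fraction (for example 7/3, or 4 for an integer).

C = (2, 19)

1. C_x = 2  [[AB ⟂ BC ⇒ 3x+5y-101=0] ∩ [|C−(-1, 14)|²=34]]
2. C_y = 19  [[AB ⟂ BC ⇒ 3x+5y-101=0] ∩ [|C−(-1, 14)|²=34]]
   so C = (2, 19)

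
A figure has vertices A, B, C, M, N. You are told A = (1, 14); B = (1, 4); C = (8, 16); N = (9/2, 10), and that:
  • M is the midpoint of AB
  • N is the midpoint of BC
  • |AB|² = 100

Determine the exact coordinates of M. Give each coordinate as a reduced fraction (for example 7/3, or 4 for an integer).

1. M_x = 1  [2·M = A+B = (1, 14)+(1, 4)]
2. M_y = 9  [2·M = A+B = (1, 14)+(1, 4)]
   so M = (1, 9)

M = (1, 9)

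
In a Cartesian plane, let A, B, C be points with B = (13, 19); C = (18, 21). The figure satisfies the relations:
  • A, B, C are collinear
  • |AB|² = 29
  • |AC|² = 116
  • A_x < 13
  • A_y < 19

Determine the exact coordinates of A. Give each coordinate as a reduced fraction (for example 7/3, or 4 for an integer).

A = (8, 17)

1. A_x = 8  [[A, B, C are collinear ⇒ -2x+5y-69=0] ∩ [|A−(13, 19)|²=29]]
2. A_y = 17  [[A, B, C are collinear ⇒ -2x+5y-69=0] ∩ [|A−(13, 19)|²=29]]
   so A = (8, 17)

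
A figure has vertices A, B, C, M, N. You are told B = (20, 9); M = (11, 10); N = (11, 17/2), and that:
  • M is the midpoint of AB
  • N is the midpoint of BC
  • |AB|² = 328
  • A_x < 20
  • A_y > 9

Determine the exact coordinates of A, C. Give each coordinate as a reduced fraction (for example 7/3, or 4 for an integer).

A = (2, 11)
C = (2, 8)

1. A_x = 2  [A = 2·M−B = 2·(11, 10)−(20, 9)]
2. A_y = 11  [A = 2·M−B = 2·(11, 10)−(20, 9)]
   so A = (2, 11)
3. C_x = 2  [C = 2·N−B = 2·(11, 17/2)−(20, 9)]
4. C_y = 8  [C = 2·N−B = 2·(11, 17/2)−(20, 9)]
   so C = (2, 8)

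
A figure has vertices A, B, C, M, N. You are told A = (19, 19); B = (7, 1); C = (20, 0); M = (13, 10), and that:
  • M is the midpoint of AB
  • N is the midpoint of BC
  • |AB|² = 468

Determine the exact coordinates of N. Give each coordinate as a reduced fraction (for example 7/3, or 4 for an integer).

N = (27/2, 1/2)

1. N_x = 27/2  [2·N = B+C = (7, 1)+(20, 0)]
2. N_y = 1/2  [2·N = B+C = (7, 1)+(20, 0)]
   so N = (27/2, 1/2)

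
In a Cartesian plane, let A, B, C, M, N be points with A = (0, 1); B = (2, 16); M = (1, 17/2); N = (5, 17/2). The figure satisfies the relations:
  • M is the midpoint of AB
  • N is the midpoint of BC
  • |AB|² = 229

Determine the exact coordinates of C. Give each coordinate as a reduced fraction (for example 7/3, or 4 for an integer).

1. C_x = 8  [C = 2·N−B = 2·(5, 17/2)−(2, 16)]
2. C_y = 1  [C = 2·N−B = 2·(5, 17/2)−(2, 16)]
   so C = (8, 1)

C = (8, 1)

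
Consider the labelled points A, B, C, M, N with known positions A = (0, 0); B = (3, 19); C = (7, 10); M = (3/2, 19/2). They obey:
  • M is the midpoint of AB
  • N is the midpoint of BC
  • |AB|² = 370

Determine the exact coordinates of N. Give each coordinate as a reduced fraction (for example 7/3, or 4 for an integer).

1. N_x = 5  [2·N = B+C = (3, 19)+(7, 10)]
2. N_y = 29/2  [2·N = B+C = (3, 19)+(7, 10)]
   so N = (5, 29/2)

N = (5, 29/2)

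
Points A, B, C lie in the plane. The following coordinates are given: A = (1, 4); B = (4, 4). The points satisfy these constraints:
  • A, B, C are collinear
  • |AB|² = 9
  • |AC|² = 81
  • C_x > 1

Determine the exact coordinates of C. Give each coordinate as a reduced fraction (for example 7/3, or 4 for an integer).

1. C_x = 10  [[A, B, C are collinear ⇒ 3y-12=0] ∩ [|C−(1, 4)|²=81]]
2. C_y = 4  [[A, B, C are collinear ⇒ 3y-12=0] ∩ [|C−(1, 4)|²=81]]
   so C = (10, 4)

C = (10, 4)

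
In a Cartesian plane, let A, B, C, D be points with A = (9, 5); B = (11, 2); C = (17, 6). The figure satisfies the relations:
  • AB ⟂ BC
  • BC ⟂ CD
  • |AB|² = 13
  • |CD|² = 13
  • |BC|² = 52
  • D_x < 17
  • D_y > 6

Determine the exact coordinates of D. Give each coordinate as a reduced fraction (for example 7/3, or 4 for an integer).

1. D_x = 15  [[BC ⟂ CD ⇒ 6x+4y-126=0] ∩ [|D−(17, 6)|²=13]]
2. D_y = 9  [[BC ⟂ CD ⇒ 6x+4y-126=0] ∩ [|D−(17, 6)|²=13]]
   so D = (15, 9)

D = (15, 9)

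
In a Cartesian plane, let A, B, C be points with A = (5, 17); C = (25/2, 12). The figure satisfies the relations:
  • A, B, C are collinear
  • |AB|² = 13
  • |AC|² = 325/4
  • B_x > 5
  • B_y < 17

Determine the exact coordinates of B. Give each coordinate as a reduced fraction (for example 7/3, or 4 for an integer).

1. B_x = 8  [[A, B, C are collinear ⇒ -5x-15/2y+305/2=0] ∩ [|B−(5, 17)|²=13]]
2. B_y = 15  [[A, B, C are collinear ⇒ -5x-15/2y+305/2=0] ∩ [|B−(5, 17)|²=13]]
   so B = (8, 15)

B = (8, 15)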